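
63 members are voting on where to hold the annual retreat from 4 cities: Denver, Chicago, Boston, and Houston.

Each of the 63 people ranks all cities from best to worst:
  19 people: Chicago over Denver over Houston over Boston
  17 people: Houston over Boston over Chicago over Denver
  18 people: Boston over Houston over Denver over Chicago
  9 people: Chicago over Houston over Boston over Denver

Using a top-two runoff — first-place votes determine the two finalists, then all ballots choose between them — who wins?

Boston

Round 1 first-place votes: Denver 0, Chicago 28, Boston 18, Houston 17. Chicago and Boston advance.
Runoff: Chicago is ranked above Boston on 28 ballots, Boston above Chicago on 35.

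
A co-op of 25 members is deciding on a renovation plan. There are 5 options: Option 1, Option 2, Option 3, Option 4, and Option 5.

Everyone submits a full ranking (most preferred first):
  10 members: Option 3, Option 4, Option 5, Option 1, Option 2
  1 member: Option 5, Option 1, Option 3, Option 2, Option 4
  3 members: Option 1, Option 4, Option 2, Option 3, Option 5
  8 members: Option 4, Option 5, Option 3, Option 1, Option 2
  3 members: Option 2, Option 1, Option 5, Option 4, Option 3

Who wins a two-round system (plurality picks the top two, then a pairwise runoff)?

Option 4

Round 1 first-place votes: Option 1 3, Option 2 3, Option 3 10, Option 4 8, Option 5 1. Option 3 and Option 4 advance.
Runoff: Option 3 is ranked above Option 4 on 11 ballots, Option 4 above Option 3 on 14.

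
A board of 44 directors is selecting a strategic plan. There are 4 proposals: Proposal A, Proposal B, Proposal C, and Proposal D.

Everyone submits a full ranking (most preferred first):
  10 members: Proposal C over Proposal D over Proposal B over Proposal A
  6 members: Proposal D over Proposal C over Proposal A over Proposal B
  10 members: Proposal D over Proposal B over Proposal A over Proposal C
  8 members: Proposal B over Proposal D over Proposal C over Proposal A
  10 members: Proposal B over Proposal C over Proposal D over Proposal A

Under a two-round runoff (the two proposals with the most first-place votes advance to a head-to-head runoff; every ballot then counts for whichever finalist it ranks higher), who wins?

Round 1 first-place votes: Proposal A 0, Proposal B 18, Proposal C 10, Proposal D 16. Proposal B and Proposal D advance.
Runoff: Proposal B is ranked above Proposal D on 18 ballots, Proposal D above Proposal B on 26.

Proposal D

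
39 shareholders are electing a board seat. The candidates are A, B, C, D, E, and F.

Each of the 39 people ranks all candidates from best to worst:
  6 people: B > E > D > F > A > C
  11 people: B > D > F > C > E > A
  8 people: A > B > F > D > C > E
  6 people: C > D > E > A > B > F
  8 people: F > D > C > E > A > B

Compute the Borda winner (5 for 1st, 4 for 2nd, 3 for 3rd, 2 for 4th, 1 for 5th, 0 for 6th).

A: 6×1 + 11×0 + 8×5 + 6×2 + 8×1 = 66
B: 6×5 + 11×5 + 8×4 + 6×1 + 8×0 = 123
C: 6×0 + 11×2 + 8×1 + 6×5 + 8×3 = 84
D: 6×3 + 11×4 + 8×2 + 6×4 + 8×4 = 134
E: 6×4 + 11×1 + 8×0 + 6×3 + 8×2 = 69
F: 6×2 + 11×3 + 8×3 + 6×0 + 8×5 = 109

D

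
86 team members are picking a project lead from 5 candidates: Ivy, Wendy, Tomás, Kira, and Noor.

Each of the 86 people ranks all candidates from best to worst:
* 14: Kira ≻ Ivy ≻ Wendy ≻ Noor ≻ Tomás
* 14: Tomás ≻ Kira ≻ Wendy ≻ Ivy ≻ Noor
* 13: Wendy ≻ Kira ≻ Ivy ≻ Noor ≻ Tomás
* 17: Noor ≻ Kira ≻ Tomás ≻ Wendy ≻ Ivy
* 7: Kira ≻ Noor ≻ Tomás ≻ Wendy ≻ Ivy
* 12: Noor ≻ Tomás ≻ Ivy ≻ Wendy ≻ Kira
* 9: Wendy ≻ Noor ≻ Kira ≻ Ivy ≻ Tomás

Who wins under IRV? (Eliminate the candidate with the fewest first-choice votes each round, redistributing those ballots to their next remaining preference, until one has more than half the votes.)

Round 1: Ivy 0, Wendy 22, Tomás 14, Kira 21, Noor 29. Ivy eliminated.
Round 2: Wendy 22, Tomás 14, Kira 21, Noor 29. Tomás eliminated.
Round 3: Wendy 22, Kira 35, Noor 29. Wendy eliminated.
Round 4: Kira 48, Noor 38. Kira has a majority (≥44).

Kira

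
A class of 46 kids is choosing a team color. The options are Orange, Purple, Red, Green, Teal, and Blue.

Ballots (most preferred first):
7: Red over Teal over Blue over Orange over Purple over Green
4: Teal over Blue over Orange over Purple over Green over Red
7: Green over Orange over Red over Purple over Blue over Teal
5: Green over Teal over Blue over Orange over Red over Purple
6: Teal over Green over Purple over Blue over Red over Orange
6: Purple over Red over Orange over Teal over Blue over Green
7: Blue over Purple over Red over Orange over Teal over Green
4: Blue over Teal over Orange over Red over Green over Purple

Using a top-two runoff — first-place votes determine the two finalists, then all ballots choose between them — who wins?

Blue

Round 1 first-place votes: Orange 0, Purple 6, Red 7, Green 12, Teal 10, Blue 11. Green and Blue advance.
Runoff: Green is ranked above Blue on 18 ballots, Blue above Green on 28.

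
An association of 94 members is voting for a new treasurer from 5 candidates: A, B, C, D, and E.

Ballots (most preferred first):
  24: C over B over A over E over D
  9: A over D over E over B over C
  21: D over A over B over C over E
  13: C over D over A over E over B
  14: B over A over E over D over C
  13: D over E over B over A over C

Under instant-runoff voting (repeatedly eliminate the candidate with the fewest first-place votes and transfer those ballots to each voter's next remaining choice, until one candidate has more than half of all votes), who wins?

Round 1: A 9, B 14, C 37, D 34, E 0. E eliminated.
Round 2: A 9, B 14, C 37, D 34. A eliminated.
Round 3: B 14, C 37, D 43. B eliminated.
Round 4: C 37, D 57. D has a majority (≥48).

D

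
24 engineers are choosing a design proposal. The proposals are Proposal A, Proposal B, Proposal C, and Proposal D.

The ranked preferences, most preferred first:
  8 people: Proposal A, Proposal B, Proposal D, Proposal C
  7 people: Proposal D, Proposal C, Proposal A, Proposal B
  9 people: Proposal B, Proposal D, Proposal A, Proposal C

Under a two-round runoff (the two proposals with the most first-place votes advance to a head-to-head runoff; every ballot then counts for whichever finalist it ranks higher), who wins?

Round 1 first-place votes: Proposal A 8, Proposal B 9, Proposal C 0, Proposal D 7. Proposal B and Proposal A advance.
Runoff: Proposal B is ranked above Proposal A on 9 ballots, Proposal A above Proposal B on 15.

Proposal A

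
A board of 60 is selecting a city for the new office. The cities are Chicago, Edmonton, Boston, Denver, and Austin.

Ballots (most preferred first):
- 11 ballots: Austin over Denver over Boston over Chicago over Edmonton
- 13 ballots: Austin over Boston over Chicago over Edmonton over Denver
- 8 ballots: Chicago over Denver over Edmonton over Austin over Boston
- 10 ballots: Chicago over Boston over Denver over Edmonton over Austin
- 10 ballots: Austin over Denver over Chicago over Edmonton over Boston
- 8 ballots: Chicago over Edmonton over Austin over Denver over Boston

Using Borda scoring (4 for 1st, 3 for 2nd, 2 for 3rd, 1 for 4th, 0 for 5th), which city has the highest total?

Chicago

Chicago: 11×1 + 13×2 + 8×4 + 10×4 + 10×2 + 8×4 = 161
Edmonton: 11×0 + 13×1 + 8×2 + 10×1 + 10×1 + 8×3 = 73
Boston: 11×2 + 13×3 + 8×0 + 10×3 + 10×0 + 8×0 = 91
Denver: 11×3 + 13×0 + 8×3 + 10×2 + 10×3 + 8×1 = 115
Austin: 11×4 + 13×4 + 8×1 + 10×0 + 10×4 + 8×2 = 160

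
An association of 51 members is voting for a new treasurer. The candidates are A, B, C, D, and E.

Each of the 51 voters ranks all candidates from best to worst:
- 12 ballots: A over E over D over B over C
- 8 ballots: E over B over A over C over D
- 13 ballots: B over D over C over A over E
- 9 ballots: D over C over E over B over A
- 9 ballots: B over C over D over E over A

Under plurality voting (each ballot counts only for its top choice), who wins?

B

First-place votes: A 12, B 22, C 0, D 9, E 8.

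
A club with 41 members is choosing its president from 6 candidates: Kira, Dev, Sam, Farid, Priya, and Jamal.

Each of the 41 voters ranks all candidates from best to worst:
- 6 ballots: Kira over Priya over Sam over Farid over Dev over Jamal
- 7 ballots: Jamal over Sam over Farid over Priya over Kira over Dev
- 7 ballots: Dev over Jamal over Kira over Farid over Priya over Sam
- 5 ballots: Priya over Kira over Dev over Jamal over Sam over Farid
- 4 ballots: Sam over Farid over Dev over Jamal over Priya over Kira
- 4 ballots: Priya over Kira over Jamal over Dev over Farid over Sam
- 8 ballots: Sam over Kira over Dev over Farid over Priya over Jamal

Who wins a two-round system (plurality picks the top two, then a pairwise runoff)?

Priya

Round 1 first-place votes: Kira 6, Dev 7, Sam 12, Farid 0, Priya 9, Jamal 7. Sam and Priya advance.
Runoff: Sam is ranked above Priya on 19 ballots, Priya above Sam on 22.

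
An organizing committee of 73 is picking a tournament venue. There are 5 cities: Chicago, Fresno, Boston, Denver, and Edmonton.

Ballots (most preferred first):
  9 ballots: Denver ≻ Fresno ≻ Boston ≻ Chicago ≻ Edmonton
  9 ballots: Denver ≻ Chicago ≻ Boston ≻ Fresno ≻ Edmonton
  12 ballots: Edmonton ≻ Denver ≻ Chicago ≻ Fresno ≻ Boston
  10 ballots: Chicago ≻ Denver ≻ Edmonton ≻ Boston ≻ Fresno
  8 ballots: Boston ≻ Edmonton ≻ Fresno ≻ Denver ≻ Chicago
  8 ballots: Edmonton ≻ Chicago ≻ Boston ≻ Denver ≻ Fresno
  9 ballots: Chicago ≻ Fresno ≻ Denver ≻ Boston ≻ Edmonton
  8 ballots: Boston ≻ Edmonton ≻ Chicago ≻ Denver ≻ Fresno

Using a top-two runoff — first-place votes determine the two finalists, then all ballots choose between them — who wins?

Round 1 first-place votes: Chicago 19, Fresno 0, Boston 16, Denver 18, Edmonton 20. Edmonton and Chicago advance.
Runoff: Edmonton is ranked above Chicago on 36 ballots, Chicago above Edmonton on 37.

Chicago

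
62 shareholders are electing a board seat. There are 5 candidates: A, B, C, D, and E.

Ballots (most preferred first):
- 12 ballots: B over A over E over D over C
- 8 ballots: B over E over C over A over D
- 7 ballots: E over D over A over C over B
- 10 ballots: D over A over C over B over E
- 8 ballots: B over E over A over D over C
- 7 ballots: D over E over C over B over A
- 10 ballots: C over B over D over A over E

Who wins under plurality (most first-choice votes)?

First-place votes: A 0, B 28, C 10, D 17, E 7.

B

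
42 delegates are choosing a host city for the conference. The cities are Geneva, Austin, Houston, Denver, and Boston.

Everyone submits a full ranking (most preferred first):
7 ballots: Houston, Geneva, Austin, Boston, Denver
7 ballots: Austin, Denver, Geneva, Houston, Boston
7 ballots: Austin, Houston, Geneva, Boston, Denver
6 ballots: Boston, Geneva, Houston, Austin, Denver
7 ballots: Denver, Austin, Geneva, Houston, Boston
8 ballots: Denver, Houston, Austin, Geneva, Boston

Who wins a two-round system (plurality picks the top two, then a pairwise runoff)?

Austin

Round 1 first-place votes: Geneva 0, Austin 14, Houston 7, Denver 15, Boston 6. Denver and Austin advance.
Runoff: Denver is ranked above Austin on 15 ballots, Austin above Denver on 27.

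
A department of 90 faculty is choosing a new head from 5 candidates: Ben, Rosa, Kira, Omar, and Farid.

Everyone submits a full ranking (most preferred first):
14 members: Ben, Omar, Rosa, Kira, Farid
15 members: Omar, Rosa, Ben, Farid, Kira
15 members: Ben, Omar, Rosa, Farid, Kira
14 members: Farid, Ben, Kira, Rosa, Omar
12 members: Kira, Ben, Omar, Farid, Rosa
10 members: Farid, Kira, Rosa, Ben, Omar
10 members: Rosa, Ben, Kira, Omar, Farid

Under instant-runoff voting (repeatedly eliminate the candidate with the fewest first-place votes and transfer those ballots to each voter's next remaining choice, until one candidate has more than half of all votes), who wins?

Ben

Round 1: Ben 29, Rosa 10, Kira 12, Omar 15, Farid 24. Rosa eliminated.
Round 2: Ben 39, Kira 12, Omar 15, Farid 24. Kira eliminated.
Round 3: Ben 51, Omar 15, Farid 24. Ben has a majority (≥46).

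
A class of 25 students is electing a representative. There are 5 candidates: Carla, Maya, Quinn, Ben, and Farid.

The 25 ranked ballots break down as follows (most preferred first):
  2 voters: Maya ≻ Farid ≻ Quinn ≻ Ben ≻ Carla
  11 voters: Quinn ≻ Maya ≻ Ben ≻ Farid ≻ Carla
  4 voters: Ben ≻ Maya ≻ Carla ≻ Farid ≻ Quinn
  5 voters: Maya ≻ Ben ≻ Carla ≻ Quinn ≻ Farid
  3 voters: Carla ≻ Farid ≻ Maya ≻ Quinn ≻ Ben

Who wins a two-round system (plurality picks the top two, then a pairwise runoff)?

Maya

Round 1 first-place votes: Carla 3, Maya 7, Quinn 11, Ben 4, Farid 0. Quinn and Maya advance.
Runoff: Quinn is ranked above Maya on 11 ballots, Maya above Quinn on 14.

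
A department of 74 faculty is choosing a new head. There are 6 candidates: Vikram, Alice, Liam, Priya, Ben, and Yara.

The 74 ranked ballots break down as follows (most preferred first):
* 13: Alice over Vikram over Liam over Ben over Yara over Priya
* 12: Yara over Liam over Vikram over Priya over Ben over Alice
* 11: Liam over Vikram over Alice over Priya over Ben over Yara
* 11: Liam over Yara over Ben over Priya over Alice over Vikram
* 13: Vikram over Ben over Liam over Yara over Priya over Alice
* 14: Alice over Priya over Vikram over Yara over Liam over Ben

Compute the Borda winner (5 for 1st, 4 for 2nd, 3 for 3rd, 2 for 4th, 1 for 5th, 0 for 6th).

Vikram: 13×4 + 12×3 + 11×4 + 11×0 + 13×5 + 14×3 = 239
Alice: 13×5 + 12×0 + 11×3 + 11×1 + 13×0 + 14×5 = 179
Liam: 13×3 + 12×4 + 11×5 + 11×5 + 13×3 + 14×1 = 250
Priya: 13×0 + 12×2 + 11×2 + 11×2 + 13×1 + 14×4 = 137
Ben: 13×2 + 12×1 + 11×1 + 11×3 + 13×4 + 14×0 = 134
Yara: 13×1 + 12×5 + 11×0 + 11×4 + 13×2 + 14×2 = 171

Liam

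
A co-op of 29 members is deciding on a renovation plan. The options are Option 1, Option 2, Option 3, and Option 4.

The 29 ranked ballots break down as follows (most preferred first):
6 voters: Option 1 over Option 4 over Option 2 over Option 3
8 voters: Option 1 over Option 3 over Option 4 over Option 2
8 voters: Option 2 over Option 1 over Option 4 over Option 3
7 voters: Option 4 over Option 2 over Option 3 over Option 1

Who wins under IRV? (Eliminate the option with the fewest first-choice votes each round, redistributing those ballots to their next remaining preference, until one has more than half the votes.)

Option 2

Round 1: Option 1 14, Option 2 8, Option 3 0, Option 4 7. Option 3 eliminated.
Round 2: Option 1 14, Option 2 8, Option 4 7. Option 4 eliminated.
Round 3: Option 1 14, Option 2 15. Option 2 has a majority (≥15).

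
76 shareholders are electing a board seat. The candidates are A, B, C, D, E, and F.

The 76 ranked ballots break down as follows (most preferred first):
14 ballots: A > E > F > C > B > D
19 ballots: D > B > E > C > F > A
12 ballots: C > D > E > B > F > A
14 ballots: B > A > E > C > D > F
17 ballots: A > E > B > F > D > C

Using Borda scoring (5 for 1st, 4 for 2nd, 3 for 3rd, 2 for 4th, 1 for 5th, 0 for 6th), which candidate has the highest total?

E

A: 14×5 + 19×0 + 12×0 + 14×4 + 17×5 = 211
B: 14×1 + 19×4 + 12×2 + 14×5 + 17×3 = 235
C: 14×2 + 19×2 + 12×5 + 14×2 + 17×0 = 154
D: 14×0 + 19×5 + 12×4 + 14×1 + 17×1 = 174
E: 14×4 + 19×3 + 12×3 + 14×3 + 17×4 = 259
F: 14×3 + 19×1 + 12×1 + 14×0 + 17×2 = 107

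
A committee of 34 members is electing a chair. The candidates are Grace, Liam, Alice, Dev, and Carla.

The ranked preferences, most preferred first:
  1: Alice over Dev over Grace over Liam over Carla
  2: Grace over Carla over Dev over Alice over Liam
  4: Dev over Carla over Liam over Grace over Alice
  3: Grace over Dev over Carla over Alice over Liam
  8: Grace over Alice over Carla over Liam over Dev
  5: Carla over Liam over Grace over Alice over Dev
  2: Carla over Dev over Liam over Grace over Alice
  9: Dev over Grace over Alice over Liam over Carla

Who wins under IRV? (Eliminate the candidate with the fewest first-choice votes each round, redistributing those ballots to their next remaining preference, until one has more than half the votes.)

Grace

Round 1: Grace 13, Liam 0, Alice 1, Dev 13, Carla 7. Liam eliminated.
Round 2: Grace 13, Alice 1, Dev 13, Carla 7. Alice eliminated.
Round 3: Grace 13, Dev 14, Carla 7. Carla eliminated.
Round 4: Grace 18, Dev 16. Grace has a majority (≥18).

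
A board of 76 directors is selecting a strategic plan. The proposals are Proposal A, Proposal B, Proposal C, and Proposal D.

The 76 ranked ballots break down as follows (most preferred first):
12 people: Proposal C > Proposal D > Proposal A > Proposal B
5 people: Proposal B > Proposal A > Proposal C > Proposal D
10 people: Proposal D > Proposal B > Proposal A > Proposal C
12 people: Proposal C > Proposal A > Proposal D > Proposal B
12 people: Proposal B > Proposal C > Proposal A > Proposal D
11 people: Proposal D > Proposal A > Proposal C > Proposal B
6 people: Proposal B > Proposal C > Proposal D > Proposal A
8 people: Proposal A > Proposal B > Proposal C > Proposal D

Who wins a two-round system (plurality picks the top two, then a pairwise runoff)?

Proposal B

Round 1 first-place votes: Proposal A 8, Proposal B 23, Proposal C 24, Proposal D 21. Proposal C and Proposal B advance.
Runoff: Proposal C is ranked above Proposal B on 35 ballots, Proposal B above Proposal C on 41.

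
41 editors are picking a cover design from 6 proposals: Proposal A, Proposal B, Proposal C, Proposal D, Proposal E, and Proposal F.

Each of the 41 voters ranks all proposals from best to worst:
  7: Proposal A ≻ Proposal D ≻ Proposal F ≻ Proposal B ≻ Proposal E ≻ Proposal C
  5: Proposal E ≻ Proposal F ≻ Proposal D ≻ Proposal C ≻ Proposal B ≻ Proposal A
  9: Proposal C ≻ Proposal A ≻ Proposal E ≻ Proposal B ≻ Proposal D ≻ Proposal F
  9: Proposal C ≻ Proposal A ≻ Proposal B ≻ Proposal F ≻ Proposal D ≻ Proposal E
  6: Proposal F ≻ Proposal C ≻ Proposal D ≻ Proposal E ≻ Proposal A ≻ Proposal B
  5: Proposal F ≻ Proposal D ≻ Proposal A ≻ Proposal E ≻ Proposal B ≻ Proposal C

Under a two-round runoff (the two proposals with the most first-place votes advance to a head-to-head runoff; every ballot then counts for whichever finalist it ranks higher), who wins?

Proposal F

Round 1 first-place votes: Proposal A 7, Proposal B 0, Proposal C 18, Proposal D 0, Proposal E 5, Proposal F 11. Proposal C and Proposal F advance.
Runoff: Proposal C is ranked above Proposal F on 18 ballots, Proposal F above Proposal C on 23.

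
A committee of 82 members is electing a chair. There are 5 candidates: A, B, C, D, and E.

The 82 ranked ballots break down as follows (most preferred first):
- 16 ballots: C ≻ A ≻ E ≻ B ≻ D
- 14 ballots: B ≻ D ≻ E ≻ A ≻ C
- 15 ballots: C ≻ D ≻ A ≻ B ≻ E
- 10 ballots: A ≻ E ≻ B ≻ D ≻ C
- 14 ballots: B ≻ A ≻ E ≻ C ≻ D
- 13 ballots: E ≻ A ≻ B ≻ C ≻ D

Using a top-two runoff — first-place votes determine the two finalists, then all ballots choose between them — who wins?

Round 1 first-place votes: A 10, B 28, C 31, D 0, E 13. C and B advance.
Runoff: C is ranked above B on 31 ballots, B above C on 51.

B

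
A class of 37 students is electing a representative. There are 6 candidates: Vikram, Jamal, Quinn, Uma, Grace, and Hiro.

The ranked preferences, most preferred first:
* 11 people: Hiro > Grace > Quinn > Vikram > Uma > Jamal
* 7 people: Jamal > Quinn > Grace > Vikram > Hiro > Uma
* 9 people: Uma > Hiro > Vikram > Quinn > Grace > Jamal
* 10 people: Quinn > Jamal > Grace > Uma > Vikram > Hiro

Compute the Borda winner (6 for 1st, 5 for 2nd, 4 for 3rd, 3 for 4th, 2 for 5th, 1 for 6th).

Vikram: 11×3 + 7×3 + 9×4 + 10×2 = 110
Jamal: 11×1 + 7×6 + 9×1 + 10×5 = 112
Quinn: 11×4 + 7×5 + 9×3 + 10×6 = 166
Uma: 11×2 + 7×1 + 9×6 + 10×3 = 113
Grace: 11×5 + 7×4 + 9×2 + 10×4 = 141
Hiro: 11×6 + 7×2 + 9×5 + 10×1 = 135

Quinn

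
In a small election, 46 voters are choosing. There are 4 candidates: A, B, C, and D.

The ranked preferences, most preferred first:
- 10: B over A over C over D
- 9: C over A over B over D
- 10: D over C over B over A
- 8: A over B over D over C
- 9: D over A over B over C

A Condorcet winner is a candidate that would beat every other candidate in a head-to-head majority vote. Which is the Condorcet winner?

A

A vs B: 26–20
A vs C: 27–19
A vs D: 27–19
A beats every other candidate.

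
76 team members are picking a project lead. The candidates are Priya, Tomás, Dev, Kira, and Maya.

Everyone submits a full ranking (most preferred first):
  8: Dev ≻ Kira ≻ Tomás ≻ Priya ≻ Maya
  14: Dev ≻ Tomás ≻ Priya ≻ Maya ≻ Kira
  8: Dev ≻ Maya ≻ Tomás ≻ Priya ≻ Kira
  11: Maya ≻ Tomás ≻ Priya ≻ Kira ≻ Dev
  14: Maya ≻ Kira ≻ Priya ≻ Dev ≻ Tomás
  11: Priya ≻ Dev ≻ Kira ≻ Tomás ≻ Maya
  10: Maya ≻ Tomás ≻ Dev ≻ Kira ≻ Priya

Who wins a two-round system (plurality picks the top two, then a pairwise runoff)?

Round 1 first-place votes: Priya 11, Tomás 0, Dev 30, Kira 0, Maya 35. Maya and Dev advance.
Runoff: Maya is ranked above Dev on 35 ballots, Dev above Maya on 41.

Dev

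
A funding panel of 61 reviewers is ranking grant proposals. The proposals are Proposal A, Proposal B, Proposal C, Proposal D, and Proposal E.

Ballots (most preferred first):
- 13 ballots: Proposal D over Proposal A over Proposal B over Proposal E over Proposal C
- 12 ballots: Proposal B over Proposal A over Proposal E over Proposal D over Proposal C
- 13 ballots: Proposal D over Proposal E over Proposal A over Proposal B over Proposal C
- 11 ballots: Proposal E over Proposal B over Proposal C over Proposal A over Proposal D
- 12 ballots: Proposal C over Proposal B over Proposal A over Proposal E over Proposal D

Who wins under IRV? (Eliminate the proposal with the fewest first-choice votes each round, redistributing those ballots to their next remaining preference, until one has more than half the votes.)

Proposal B

Round 1: Proposal A 0, Proposal B 12, Proposal C 12, Proposal D 26, Proposal E 11. Proposal A eliminated.
Round 2: Proposal B 12, Proposal C 12, Proposal D 26, Proposal E 11. Proposal E eliminated.
Round 3: Proposal B 23, Proposal C 12, Proposal D 26. Proposal C eliminated.
Round 4: Proposal B 35, Proposal D 26. Proposal B has a majority (≥31).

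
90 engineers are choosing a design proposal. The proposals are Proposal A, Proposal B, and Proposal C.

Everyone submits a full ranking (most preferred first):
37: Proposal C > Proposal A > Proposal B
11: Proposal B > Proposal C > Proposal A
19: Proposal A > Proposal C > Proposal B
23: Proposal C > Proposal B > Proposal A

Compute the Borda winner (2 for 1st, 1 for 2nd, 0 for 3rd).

Proposal A: 37×1 + 11×0 + 19×2 + 23×0 = 75
Proposal B: 37×0 + 11×2 + 19×0 + 23×1 = 45
Proposal C: 37×2 + 11×1 + 19×1 + 23×2 = 150

Proposal C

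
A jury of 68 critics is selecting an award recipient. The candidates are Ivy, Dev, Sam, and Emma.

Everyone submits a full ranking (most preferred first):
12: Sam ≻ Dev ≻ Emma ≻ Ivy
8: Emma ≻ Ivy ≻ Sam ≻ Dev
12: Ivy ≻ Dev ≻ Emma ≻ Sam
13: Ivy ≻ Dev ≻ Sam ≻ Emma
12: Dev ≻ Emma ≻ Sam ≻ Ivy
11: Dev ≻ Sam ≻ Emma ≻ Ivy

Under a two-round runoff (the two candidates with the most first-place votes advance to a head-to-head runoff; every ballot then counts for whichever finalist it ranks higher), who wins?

Dev

Round 1 first-place votes: Ivy 25, Dev 23, Sam 12, Emma 8. Ivy and Dev advance.
Runoff: Ivy is ranked above Dev on 33 ballots, Dev above Ivy on 35.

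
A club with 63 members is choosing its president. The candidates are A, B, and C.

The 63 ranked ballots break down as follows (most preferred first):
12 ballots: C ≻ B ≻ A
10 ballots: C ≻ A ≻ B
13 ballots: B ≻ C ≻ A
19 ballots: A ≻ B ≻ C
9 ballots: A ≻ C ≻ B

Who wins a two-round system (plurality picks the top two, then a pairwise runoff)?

C

Round 1 first-place votes: A 28, B 13, C 22. A and C advance.
Runoff: A is ranked above C on 28 ballots, C above A on 35.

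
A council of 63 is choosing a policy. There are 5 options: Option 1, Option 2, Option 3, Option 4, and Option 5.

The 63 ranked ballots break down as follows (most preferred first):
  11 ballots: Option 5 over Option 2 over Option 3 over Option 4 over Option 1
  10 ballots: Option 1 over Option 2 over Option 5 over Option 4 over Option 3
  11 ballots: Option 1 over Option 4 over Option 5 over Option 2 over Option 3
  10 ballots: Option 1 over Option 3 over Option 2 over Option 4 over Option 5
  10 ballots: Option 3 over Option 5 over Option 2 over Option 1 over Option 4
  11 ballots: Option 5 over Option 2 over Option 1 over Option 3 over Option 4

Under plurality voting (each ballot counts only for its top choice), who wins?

Option 1

First-place votes: Option 1 31, Option 2 0, Option 3 10, Option 4 0, Option 5 22.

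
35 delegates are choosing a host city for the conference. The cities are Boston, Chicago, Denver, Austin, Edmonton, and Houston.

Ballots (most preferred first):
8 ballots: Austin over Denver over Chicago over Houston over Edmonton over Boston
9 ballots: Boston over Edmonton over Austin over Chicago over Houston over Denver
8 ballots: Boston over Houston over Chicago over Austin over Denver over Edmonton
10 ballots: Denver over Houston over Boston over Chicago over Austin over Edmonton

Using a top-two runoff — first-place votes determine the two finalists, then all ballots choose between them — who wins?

Denver

Round 1 first-place votes: Boston 17, Chicago 0, Denver 10, Austin 8, Edmonton 0, Houston 0. Boston and Denver advance.
Runoff: Boston is ranked above Denver on 17 ballots, Denver above Boston on 18.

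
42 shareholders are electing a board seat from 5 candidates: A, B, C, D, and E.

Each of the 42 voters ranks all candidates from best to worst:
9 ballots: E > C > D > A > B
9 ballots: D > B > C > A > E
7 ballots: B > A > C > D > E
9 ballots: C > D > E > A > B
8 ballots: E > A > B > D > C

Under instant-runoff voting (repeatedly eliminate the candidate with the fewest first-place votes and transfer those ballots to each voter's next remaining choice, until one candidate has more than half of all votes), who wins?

Round 1: A 0, B 7, C 9, D 9, E 17. A eliminated.
Round 2: B 7, C 9, D 9, E 17. B eliminated.
Round 3: C 16, D 9, E 17. D eliminated.
Round 4: C 25, E 17. C has a majority (≥22).

C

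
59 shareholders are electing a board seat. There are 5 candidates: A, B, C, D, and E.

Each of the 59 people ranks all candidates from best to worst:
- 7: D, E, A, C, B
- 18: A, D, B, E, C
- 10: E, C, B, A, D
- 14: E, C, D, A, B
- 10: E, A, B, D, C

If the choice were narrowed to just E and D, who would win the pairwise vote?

E is ranked above D on 34 ballots; D above E on 25.

E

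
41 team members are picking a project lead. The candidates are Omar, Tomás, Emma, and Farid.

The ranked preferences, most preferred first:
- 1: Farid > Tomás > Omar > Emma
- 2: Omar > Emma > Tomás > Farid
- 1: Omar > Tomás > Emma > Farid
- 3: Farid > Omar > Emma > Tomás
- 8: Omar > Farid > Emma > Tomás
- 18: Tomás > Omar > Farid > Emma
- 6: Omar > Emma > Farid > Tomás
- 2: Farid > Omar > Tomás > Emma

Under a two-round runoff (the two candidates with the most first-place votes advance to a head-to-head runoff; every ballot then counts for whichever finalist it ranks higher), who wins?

Omar

Round 1 first-place votes: Omar 17, Tomás 18, Emma 0, Farid 6. Tomás and Omar advance.
Runoff: Tomás is ranked above Omar on 19 ballots, Omar above Tomás on 22.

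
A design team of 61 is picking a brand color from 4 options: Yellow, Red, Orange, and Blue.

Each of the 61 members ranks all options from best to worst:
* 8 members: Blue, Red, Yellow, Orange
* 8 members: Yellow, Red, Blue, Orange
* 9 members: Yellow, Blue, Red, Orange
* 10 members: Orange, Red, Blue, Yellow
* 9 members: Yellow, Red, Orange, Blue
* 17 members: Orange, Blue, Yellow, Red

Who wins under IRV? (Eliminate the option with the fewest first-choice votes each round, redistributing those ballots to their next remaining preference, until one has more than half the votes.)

Yellow

Round 1: Yellow 26, Red 0, Orange 27, Blue 8. Red eliminated.
Round 2: Yellow 26, Orange 27, Blue 8. Blue eliminated.
Round 3: Yellow 34, Orange 27. Yellow has a majority (≥31).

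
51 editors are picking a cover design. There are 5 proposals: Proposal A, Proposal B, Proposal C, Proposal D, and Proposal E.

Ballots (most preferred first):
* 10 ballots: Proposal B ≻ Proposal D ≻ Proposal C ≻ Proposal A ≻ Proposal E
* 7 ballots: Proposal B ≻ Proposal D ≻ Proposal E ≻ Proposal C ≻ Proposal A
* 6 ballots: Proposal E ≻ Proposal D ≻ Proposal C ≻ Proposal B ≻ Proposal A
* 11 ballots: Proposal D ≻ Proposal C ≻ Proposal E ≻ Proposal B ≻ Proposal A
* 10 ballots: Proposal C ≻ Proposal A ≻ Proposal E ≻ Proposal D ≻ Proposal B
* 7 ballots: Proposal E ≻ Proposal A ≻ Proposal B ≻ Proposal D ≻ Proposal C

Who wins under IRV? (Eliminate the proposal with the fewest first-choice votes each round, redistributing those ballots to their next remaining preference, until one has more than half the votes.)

Proposal E

Round 1: Proposal A 0, Proposal B 17, Proposal C 10, Proposal D 11, Proposal E 13. Proposal A eliminated.
Round 2: Proposal B 17, Proposal C 10, Proposal D 11, Proposal E 13. Proposal C eliminated.
Round 3: Proposal B 17, Proposal D 11, Proposal E 23. Proposal D eliminated.
Round 4: Proposal B 17, Proposal E 34. Proposal E has a majority (≥26).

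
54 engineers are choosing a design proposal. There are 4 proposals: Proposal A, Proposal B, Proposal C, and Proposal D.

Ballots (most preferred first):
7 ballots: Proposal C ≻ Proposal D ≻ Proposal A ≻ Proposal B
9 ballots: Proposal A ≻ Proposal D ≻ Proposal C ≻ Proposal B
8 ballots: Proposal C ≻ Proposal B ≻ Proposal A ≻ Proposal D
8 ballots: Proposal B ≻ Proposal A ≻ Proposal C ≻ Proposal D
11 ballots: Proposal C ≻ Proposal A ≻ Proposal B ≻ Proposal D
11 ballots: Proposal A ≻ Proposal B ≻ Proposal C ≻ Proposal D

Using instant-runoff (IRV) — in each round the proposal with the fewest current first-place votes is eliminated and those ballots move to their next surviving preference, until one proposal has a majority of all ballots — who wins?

Round 1: Proposal A 20, Proposal B 8, Proposal C 26, Proposal D 0. Proposal D eliminated.
Round 2: Proposal A 20, Proposal B 8, Proposal C 26. Proposal B eliminated.
Round 3: Proposal A 28, Proposal C 26. Proposal A has a majority (≥28).

Proposal A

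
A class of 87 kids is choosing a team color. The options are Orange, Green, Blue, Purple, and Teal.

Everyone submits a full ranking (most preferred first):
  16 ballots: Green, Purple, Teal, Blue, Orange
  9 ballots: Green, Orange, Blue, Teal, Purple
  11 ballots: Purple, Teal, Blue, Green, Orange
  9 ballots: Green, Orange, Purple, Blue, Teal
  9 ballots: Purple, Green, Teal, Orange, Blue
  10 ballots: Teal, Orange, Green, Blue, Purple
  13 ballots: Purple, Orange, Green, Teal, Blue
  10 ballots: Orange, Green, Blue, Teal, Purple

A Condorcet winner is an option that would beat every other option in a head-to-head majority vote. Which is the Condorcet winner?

Green vs Orange: 54–33
Green vs Blue: 76–11
Green vs Purple: 54–33
Green vs Teal: 66–21
Green beats every other option.

Green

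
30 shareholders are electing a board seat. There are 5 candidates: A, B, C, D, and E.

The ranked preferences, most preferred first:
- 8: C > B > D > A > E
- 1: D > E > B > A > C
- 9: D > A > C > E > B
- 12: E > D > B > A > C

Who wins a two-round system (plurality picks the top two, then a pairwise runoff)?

Round 1 first-place votes: A 0, B 0, C 8, D 10, E 12. E and D advance.
Runoff: E is ranked above D on 12 ballots, D above E on 18.

D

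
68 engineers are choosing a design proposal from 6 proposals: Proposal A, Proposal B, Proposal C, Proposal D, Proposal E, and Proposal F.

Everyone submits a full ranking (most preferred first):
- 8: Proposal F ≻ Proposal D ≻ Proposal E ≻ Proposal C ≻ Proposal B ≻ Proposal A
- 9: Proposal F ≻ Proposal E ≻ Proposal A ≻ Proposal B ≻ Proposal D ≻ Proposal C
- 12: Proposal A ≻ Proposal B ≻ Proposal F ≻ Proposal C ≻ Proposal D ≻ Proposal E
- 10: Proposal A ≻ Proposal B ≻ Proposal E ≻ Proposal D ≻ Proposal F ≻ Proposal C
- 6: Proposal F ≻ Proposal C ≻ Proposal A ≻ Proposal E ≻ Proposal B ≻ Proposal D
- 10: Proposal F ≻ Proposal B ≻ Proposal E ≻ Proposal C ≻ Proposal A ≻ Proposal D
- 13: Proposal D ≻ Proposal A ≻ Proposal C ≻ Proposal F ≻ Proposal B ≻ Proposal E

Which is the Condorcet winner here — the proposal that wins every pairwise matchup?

Proposal A vs Proposal B: 50–18
Proposal A vs Proposal C: 44–24
Proposal A vs Proposal D: 47–21
Proposal A vs Proposal E: 41–27
Proposal A vs Proposal F: 35–33
Proposal A beats every other proposal.

Proposal A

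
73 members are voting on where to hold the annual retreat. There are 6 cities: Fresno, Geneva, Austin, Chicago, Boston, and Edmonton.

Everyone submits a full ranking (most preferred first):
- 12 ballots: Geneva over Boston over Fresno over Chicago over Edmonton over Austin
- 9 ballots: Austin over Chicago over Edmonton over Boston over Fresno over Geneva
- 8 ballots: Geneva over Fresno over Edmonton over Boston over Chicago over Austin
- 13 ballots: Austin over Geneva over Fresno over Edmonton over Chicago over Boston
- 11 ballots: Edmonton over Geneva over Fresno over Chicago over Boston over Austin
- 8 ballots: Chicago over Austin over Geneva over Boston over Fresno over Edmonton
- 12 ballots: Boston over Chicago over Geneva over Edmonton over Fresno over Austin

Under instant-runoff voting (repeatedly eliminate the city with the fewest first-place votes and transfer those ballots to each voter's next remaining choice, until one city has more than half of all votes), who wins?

Geneva

Round 1: Fresno 0, Geneva 20, Austin 22, Chicago 8, Boston 12, Edmonton 11. Fresno eliminated.
Round 2: Geneva 20, Austin 22, Chicago 8, Boston 12, Edmonton 11. Chicago eliminated.
Round 3: Geneva 20, Austin 30, Boston 12, Edmonton 11. Edmonton eliminated.
Round 4: Geneva 31, Austin 30, Boston 12. Boston eliminated.
Round 5: Geneva 43, Austin 30. Geneva has a majority (≥37).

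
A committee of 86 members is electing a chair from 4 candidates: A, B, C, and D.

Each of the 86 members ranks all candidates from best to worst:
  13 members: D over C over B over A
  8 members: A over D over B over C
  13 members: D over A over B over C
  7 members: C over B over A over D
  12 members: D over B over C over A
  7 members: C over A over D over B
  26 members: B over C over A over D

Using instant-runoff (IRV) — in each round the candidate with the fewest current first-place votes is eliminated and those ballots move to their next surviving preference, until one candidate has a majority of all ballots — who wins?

Round 1: A 8, B 26, C 14, D 38. A eliminated.
Round 2: B 26, C 14, D 46. D has a majority (≥44).

D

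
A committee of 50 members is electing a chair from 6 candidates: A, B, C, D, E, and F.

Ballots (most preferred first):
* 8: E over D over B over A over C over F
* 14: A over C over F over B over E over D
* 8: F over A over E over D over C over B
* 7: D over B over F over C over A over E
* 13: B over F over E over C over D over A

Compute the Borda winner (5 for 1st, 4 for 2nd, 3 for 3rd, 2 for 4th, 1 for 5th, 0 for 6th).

A: 8×2 + 14×5 + 8×4 + 7×1 + 13×0 = 125
B: 8×3 + 14×2 + 8×0 + 7×4 + 13×5 = 145
C: 8×1 + 14×4 + 8×1 + 7×2 + 13×2 = 112
D: 8×4 + 14×0 + 8×2 + 7×5 + 13×1 = 96
E: 8×5 + 14×1 + 8×3 + 7×0 + 13×3 = 117
F: 8×0 + 14×3 + 8×5 + 7×3 + 13×4 = 155

F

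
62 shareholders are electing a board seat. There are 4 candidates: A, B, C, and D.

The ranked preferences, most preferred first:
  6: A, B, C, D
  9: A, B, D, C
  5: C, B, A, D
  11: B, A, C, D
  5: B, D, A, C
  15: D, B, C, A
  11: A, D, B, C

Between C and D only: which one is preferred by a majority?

C is ranked above D on 22 ballots; D above C on 40.

D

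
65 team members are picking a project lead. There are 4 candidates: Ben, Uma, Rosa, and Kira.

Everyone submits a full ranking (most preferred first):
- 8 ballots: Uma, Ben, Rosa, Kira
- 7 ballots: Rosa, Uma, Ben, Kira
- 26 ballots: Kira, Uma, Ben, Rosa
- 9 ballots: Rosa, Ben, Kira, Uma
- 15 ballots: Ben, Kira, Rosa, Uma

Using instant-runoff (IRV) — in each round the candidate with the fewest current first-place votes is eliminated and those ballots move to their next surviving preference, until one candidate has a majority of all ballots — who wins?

Ben

Round 1: Ben 15, Uma 8, Rosa 16, Kira 26. Uma eliminated.
Round 2: Ben 23, Rosa 16, Kira 26. Rosa eliminated.
Round 3: Ben 39, Kira 26. Ben has a majority (≥33).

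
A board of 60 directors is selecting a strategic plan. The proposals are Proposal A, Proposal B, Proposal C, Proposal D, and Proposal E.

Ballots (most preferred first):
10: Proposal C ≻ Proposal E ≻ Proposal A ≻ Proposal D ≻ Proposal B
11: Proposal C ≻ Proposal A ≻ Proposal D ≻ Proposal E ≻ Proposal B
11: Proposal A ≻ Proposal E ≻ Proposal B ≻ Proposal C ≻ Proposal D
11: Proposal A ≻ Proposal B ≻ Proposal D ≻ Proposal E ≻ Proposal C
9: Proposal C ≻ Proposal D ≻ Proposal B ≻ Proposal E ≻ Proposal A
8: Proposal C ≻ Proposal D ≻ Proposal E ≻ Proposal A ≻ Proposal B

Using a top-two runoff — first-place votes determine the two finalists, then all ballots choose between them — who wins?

Proposal C

Round 1 first-place votes: Proposal A 22, Proposal B 0, Proposal C 38, Proposal D 0, Proposal E 0. Proposal C and Proposal A advance.
Runoff: Proposal C is ranked above Proposal A on 38 ballots, Proposal A above Proposal C on 22.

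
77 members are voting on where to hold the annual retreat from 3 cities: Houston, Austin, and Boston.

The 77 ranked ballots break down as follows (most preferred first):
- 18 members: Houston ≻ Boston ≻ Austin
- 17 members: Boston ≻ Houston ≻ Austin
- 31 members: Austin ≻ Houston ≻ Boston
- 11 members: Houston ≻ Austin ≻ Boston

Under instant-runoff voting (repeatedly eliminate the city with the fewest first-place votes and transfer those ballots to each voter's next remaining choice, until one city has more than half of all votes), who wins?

Round 1: Houston 29, Austin 31, Boston 17. Boston eliminated.
Round 2: Houston 46, Austin 31. Houston has a majority (≥39).

Houston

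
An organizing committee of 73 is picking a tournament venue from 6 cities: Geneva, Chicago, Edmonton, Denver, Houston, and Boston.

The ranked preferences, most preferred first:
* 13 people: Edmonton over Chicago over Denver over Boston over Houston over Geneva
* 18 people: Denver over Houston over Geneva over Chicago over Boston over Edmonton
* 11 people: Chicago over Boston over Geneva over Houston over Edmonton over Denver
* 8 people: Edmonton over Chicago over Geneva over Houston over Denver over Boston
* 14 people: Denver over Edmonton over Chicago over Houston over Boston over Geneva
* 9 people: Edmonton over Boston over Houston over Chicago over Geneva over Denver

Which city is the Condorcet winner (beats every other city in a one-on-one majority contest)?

Edmonton

Edmonton vs Geneva: 44–29
Edmonton vs Chicago: 44–29
Edmonton vs Denver: 41–32
Edmonton vs Houston: 44–29
Edmonton vs Boston: 44–29
Edmonton beats every other city.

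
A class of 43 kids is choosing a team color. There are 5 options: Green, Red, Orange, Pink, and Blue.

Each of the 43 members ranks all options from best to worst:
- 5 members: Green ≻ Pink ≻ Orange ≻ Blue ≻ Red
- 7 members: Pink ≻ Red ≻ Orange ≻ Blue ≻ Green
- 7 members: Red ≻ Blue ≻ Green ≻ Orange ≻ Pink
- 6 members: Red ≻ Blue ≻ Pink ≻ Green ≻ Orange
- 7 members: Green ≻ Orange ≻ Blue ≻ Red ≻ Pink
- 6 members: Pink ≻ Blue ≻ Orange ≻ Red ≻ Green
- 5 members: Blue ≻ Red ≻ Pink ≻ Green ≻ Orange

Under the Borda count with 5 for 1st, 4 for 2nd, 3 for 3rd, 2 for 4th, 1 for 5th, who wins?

Green: 5×5 + 7×1 + 7×3 + 6×2 + 7×5 + 6×1 + 5×2 = 116
Red: 5×1 + 7×4 + 7×5 + 6×5 + 7×2 + 6×2 + 5×4 = 144
Orange: 5×3 + 7×3 + 7×2 + 6×1 + 7×4 + 6×3 + 5×1 = 107
Pink: 5×4 + 7×5 + 7×1 + 6×3 + 7×1 + 6×5 + 5×3 = 132
Blue: 5×2 + 7×2 + 7×4 + 6×4 + 7×3 + 6×4 + 5×5 = 146

Blue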